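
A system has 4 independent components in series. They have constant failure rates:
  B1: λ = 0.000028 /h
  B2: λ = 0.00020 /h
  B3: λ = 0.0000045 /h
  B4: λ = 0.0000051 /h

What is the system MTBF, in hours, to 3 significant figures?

4210

Series of exponential components: λ_sys = Σ λ_i
λ_sys = 0.000028 + 0.00020 + 0.0000045 + 0.0000051 = 2.3760e-04 /h
MTBF = 1 / λ_sys = 4210 h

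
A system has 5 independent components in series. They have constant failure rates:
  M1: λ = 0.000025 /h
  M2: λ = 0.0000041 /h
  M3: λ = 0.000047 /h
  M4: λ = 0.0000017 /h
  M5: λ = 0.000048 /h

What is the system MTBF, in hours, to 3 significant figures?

Series of exponential components: λ_sys = Σ λ_i
λ_sys = 0.000025 + 0.0000041 + 0.000047 + 0.0000017 + 0.000048 = 1.2580e-04 /h
MTBF = 1 / λ_sys = 7950 h

7950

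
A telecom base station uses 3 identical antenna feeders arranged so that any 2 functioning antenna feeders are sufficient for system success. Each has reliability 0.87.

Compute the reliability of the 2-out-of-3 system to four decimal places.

R = Σ_{i=2}^{3} C(3,i) p^i (1−p)^{3−i} with p = 0.87
C(3,2)·0.87^2·0.13^1 = 0.295191
C(3,3)·0.87^3·0.13^0 = 0.658503
Sum = 0.9537

0.9537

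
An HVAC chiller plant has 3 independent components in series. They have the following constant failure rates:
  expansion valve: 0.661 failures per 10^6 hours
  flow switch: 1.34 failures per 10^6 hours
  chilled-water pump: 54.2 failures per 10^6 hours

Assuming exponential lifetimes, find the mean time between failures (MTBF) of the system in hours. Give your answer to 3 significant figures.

Series of exponential components: λ_sys = Σ λ_i
λ_sys = 0.000000661 + 0.00000134 + 0.0000542 = 5.6201e-05 /h
MTBF = 1 / λ_sys = 17800 h

17800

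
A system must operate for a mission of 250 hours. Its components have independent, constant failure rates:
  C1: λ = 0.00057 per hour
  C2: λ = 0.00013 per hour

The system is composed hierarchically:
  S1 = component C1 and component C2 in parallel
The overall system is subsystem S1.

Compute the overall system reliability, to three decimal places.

0.996

R(C1) = exp(−0.00057 × 250) = 0.86719
R(C2) = exp(−0.00013 × 250) = 0.96802
Parallel (C1 and C2): 1 − (1 − 0.86719)(1 − 0.96802) = 0.996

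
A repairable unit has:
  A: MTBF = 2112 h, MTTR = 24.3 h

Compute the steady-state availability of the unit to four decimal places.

A(A) = MTBF/(MTBF+MTTR) = 2112/(2112+24.3) = 0.9886

0.9886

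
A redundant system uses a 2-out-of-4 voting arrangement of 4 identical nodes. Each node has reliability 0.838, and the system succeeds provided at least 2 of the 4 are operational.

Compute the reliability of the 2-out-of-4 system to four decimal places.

R = Σ_{i=2}^{4} C(4,i) p^i (1−p)^{4−i} with p = 0.838
C(4,2)·0.838^2·0.162^2 = 0.110578
C(4,3)·0.838^3·0.162^1 = 0.381335
C(4,4)·0.838^4·0.162^0 = 0.493147
Sum = 0.9851

0.9851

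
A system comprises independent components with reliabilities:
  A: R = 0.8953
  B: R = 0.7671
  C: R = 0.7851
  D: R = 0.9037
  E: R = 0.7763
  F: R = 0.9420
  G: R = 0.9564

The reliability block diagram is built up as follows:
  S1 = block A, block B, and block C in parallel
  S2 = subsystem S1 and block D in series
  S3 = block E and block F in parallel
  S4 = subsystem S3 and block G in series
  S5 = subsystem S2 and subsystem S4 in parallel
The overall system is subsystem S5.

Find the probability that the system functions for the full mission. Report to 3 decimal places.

0.994

Parallel (A, B, and C): 1 − (1 − 0.89530)(1 − 0.76710)(1 − 0.78510) = 0.99476
Series ([0.99476] and D): 0.99476 × 0.90370 = 0.89896
Parallel (E and F): 1 − (1 − 0.77630)(1 − 0.94200) = 0.98703
Series ([0.98703] and G): 0.98703 × 0.95640 = 0.94400
Parallel ([0.89896] and [0.94400]): 1 − (1 − 0.89896)(1 − 0.94400) = 0.994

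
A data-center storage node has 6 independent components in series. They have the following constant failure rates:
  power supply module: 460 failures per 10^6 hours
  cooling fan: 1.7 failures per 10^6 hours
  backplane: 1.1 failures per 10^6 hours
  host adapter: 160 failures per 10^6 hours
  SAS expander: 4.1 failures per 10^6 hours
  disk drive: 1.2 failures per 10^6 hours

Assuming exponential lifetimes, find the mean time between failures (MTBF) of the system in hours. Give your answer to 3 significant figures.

1590

Series of exponential components: λ_sys = Σ λ_i
λ_sys = 0.00046 + 0.0000017 + 0.0000011 + 0.00016 + 0.0000041 + 0.0000012 = 6.2810e-04 /h
MTBF = 1 / λ_sys = 1590 h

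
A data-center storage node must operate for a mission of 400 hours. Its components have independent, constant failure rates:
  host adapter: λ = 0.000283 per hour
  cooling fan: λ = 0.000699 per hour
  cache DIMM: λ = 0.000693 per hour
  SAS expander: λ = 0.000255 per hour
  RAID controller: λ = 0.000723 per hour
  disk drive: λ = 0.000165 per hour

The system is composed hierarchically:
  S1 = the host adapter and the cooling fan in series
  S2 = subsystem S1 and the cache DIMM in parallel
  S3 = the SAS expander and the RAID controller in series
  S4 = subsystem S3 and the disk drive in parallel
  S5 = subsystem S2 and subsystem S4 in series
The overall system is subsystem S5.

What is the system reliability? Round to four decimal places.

0.9023

R(host adapter) = exp(−0.000283 × 400) = 0.892972
R(cooling fan) = exp(−0.000699 × 400) = 0.756086
R(cache DIMM) = exp(−0.000693 × 400) = 0.757903
R(SAS expander) = exp(−0.000255 × 400) = 0.903030
R(RAID controller) = exp(−0.000723 × 400) = 0.748862
R(disk drive) = exp(−0.000165 × 400) = 0.936131
Series (host adapter and cooling fan): 0.892972 × 0.756086 = 0.675164
Parallel ([0.675164] and cache DIMM): 1 − (1 − 0.675164)(1 − 0.757903) = 0.921358
Series (SAS expander and RAID controller): 0.903030 × 0.748862 = 0.676245
Parallel ([0.676245] and disk drive): 1 − (1 − 0.676245)(1 − 0.936131) = 0.979322
Series ([0.921358] and [0.979322]): 0.921358 × 0.979322 = 0.9023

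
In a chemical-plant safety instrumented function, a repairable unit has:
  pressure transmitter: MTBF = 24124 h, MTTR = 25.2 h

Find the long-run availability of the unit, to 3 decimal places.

A(pressure transmitter) = MTBF/(MTBF+MTTR) = 24124/(24124+25.2) = 0.999

0.999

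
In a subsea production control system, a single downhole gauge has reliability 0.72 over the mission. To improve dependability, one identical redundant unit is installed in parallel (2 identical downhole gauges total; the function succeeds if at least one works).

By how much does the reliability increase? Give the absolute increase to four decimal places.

0.2016

R_before = 0.72
R_after = 1 − (1 − 0.72)^2 = 0.9216
ΔR = 0.9216 − 0.72 = 0.2016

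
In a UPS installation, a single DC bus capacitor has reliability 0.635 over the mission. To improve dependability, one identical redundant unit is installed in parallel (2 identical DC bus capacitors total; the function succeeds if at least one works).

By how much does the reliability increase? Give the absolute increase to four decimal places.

0.2318

R_before = 0.635
R_after = 1 − (1 − 0.635)^2 = 0.8668
ΔR = 0.8668 − 0.635 = 0.2318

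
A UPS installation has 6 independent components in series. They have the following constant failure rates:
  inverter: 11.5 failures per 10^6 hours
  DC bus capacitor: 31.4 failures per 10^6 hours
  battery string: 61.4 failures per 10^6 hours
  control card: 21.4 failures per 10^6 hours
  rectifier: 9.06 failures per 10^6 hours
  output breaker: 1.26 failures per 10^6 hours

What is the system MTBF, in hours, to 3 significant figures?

7350

Series of exponential components: λ_sys = Σ λ_i
λ_sys = 0.0000115 + 0.0000314 + 0.0000614 + 0.0000214 + 0.00000906 + 0.00000126 = 1.3602e-04 /h
MTBF = 1 / λ_sys = 7350 h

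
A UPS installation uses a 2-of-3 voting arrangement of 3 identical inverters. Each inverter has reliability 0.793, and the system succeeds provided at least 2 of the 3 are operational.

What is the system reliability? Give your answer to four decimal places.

0.8892

R = Σ_{i=2}^{3} C(3,i) p^i (1−p)^{3−i} with p = 0.793
C(3,2)·0.793^2·0.207^1 = 0.390515
C(3,3)·0.793^3·0.207^0 = 0.498677
Sum = 0.8892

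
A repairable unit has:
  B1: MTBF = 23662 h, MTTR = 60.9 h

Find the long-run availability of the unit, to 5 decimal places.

0.99743

A(B1) = MTBF/(MTBF+MTTR) = 23662/(23662+60.9) = 0.99743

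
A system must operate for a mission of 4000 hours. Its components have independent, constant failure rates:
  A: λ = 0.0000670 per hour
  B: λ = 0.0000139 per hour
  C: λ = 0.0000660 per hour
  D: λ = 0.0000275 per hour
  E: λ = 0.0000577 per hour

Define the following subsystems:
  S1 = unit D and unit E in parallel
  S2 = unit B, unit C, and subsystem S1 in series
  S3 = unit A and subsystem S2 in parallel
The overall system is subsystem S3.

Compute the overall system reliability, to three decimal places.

0.932

R(A) = exp(−0.0000670 × 4000) = 0.76491
R(B) = exp(−0.0000139 × 4000) = 0.94592
R(C) = exp(−0.0000660 × 4000) = 0.76797
R(D) = exp(−0.0000275 × 4000) = 0.89583
R(E) = exp(−0.0000577 × 4000) = 0.79390
Parallel (D and E): 1 − (1 − 0.89583)(1 − 0.79390) = 0.97853
Series (B, C, and [0.97853]): 0.94592 × 0.76797 × 0.97853 = 0.71084
Parallel (A and [0.71084]): 1 − (1 − 0.76491)(1 − 0.71084) = 0.932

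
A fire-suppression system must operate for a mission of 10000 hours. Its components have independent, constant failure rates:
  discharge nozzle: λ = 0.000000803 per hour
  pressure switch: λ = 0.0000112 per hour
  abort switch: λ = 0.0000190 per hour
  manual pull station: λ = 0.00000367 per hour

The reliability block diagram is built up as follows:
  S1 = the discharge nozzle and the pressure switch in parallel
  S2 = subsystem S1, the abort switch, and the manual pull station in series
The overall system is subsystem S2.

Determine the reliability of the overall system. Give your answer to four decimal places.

0.7965

R(discharge nozzle) = exp(−0.000000803 × 10000) = 0.992002
R(pressure switch) = exp(−0.0000112 × 10000) = 0.894044
R(abort switch) = exp(−0.0000190 × 10000) = 0.826959
R(manual pull station) = exp(−0.00000367 × 10000) = 0.963965
Parallel (discharge nozzle and pressure switch): 1 − (1 − 0.992002)(1 − 0.894044) = 0.999153
Series ([0.999153], abort switch, and manual pull station): 0.999153 × 0.826959 × 0.963965 = 0.7965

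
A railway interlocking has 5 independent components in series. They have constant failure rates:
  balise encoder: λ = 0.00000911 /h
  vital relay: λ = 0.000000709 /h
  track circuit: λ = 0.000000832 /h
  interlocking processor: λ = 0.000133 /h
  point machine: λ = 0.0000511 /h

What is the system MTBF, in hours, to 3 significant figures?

5130

Series of exponential components: λ_sys = Σ λ_i
λ_sys = 0.00000911 + 0.000000709 + 0.000000832 + 0.000133 + 0.0000511 = 1.9475e-04 /h
MTBF = 1 / λ_sys = 5130 h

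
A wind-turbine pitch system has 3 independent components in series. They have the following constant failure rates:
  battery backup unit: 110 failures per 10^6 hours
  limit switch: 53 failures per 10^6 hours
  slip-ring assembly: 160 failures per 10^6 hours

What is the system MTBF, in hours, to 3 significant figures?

3100

Series of exponential components: λ_sys = Σ λ_i
λ_sys = 0.00011 + 0.000053 + 0.00016 = 3.2300e-04 /h
MTBF = 1 / λ_sys = 3100 h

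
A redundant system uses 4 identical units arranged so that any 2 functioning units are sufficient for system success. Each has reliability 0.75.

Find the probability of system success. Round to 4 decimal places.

R = Σ_{i=2}^{4} C(4,i) p^i (1−p)^{4−i} with p = 0.75
C(4,2)·0.75^2·0.25^2 = 0.210938
C(4,3)·0.75^3·0.25^1 = 0.421875
C(4,4)·0.75^4·0.25^0 = 0.316406
Sum = 0.9492

0.9492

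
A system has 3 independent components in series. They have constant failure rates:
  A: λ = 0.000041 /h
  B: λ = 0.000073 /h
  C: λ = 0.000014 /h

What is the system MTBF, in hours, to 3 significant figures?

Series of exponential components: λ_sys = Σ λ_i
λ_sys = 0.000041 + 0.000073 + 0.000014 = 1.2800e-04 /h
MTBF = 1 / λ_sys = 7810 h

7810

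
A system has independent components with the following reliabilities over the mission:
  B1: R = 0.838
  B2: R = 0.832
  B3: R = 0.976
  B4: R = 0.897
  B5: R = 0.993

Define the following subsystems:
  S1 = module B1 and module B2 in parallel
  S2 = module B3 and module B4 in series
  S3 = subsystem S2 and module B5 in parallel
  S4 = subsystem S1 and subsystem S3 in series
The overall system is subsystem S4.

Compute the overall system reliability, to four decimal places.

Parallel (B1 and B2): 1 − (1 − 0.838000)(1 − 0.832000) = 0.972784
Series (B3 and B4): 0.976000 × 0.897000 = 0.875472
Parallel ([0.875472] and B5): 1 − (1 − 0.875472)(1 − 0.993000) = 0.999128
Series ([0.972784] and [0.999128]): 0.972784 × 0.999128 = 0.9719

0.9719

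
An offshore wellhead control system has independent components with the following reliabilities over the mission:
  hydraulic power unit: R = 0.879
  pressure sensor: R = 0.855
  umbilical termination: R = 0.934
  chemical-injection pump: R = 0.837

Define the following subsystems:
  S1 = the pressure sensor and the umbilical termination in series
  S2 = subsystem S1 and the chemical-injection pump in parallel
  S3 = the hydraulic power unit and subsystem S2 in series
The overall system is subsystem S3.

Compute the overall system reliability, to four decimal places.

0.8501

Series (pressure sensor and umbilical termination): 0.855000 × 0.934000 = 0.798570
Parallel ([0.798570] and chemical-injection pump): 1 − (1 − 0.798570)(1 − 0.837000) = 0.967167
Series (hydraulic power unit and [0.967167]): 0.879000 × 0.967167 = 0.8501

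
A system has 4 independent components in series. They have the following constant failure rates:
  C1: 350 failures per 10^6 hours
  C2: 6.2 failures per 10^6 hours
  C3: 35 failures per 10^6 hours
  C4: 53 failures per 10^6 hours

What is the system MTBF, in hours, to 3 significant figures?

2250

Series of exponential components: λ_sys = Σ λ_i
λ_sys = 0.00035 + 0.0000062 + 0.000035 + 0.000053 = 4.4420e-04 /h
MTBF = 1 / λ_sys = 2250 h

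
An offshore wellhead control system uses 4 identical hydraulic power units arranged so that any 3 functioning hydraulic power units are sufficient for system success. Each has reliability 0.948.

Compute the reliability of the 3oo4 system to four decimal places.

R = Σ_{i=3}^{4} C(4,i) p^i (1−p)^{4−i} with p = 0.948
C(4,3)·0.948^3·0.052^1 = 0.177210
C(4,4)·0.948^4·0.052^0 = 0.807669
Sum = 0.9849

0.9849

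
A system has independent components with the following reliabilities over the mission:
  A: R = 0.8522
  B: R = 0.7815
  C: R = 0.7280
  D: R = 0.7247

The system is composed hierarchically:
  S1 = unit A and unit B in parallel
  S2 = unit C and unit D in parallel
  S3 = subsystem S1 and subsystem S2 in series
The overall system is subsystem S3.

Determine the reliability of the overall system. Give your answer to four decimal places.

0.8952

Parallel (A and B): 1 − (1 − 0.852200)(1 − 0.781500) = 0.967706
Parallel (C and D): 1 − (1 − 0.728000)(1 − 0.724700) = 0.925118
Series ([0.967706] and [0.925118]): 0.967706 × 0.925118 = 0.8952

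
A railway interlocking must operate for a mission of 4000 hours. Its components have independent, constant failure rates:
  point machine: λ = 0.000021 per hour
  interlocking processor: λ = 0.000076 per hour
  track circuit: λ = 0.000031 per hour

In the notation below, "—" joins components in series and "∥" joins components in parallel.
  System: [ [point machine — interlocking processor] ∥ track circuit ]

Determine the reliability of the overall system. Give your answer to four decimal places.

R(point machine) = exp(−0.000021 × 4000) = 0.919431
R(interlocking processor) = exp(−0.000076 × 4000) = 0.737861
R(track circuit) = exp(−0.000031 × 4000) = 0.883380
Series (point machine and interlocking processor): 0.919431 × 0.737861 = 0.678412
Parallel ([0.678412] and track circuit): 1 − (1 − 0.678412)(1 − 0.883380) = 0.9625

0.9625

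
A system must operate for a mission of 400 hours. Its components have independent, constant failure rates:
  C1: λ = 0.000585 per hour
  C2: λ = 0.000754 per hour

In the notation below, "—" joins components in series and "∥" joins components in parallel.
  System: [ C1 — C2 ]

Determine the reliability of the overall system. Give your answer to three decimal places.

R(C1) = exp(−0.000585 × 400) = 0.79136
R(C2) = exp(−0.000754 × 400) = 0.73963
Series (C1 and C2): 0.79136 × 0.73963 = 0.585

0.585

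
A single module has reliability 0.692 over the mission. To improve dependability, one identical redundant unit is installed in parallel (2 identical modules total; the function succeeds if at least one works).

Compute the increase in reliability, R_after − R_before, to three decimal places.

0.213

R_before = 0.692
R_after = 1 − (1 − 0.692)^2 = 0.905
ΔR = 0.905 − 0.692 = 0.213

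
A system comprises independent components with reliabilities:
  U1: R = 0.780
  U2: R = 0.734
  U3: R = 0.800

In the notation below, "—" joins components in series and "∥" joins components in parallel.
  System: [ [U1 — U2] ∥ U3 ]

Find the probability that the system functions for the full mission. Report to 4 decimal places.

Series (U1 and U2): 0.780000 × 0.734000 = 0.572520
Parallel ([0.572520] and U3): 1 − (1 − 0.572520)(1 − 0.800000) = 0.9145

0.9145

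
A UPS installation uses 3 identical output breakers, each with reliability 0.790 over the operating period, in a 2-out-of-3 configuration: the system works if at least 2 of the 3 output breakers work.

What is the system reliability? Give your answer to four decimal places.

R = Σ_{i=2}^{3} C(3,i) p^i (1−p)^{3−i} with p = 0.790
C(3,2)·0.790^2·0.210^1 = 0.393183
C(3,3)·0.790^3·0.210^0 = 0.493039
Sum = 0.8862

0.8862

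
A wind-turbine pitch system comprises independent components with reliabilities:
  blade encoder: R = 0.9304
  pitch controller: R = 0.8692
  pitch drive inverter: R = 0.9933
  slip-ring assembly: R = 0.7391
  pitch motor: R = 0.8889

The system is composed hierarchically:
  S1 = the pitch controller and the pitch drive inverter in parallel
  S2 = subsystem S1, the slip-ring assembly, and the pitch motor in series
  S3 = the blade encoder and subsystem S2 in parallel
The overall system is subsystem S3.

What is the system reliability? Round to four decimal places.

0.9761

Parallel (pitch controller and pitch drive inverter): 1 − (1 − 0.869200)(1 − 0.993300) = 0.999124
Series ([0.999124], slip-ring assembly, and pitch motor): 0.999124 × 0.739100 × 0.888900 = 0.656410
Parallel (blade encoder and [0.656410]): 1 − (1 − 0.930400)(1 − 0.656410) = 0.9761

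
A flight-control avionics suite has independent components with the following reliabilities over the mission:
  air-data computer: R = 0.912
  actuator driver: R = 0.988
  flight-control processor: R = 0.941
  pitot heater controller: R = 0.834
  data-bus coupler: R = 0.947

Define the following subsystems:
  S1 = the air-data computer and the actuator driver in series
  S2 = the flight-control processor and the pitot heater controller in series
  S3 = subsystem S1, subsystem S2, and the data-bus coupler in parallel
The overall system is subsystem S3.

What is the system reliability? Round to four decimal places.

0.9989

Series (air-data computer and actuator driver): 0.912000 × 0.988000 = 0.901056
Series (flight-control processor and pitot heater controller): 0.941000 × 0.834000 = 0.784794
Parallel ([0.901056], [0.784794], and data-bus coupler): 1 − (1 − 0.901056)(1 − 0.784794)(1 − 0.947000) = 0.9989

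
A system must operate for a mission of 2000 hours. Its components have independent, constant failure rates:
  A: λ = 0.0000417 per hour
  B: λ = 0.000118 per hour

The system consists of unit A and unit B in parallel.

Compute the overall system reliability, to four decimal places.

R(A) = exp(−0.0000417 × 2000) = 0.919983
R(B) = exp(−0.000118 × 2000) = 0.789781
Parallel (A and B): 1 − (1 − 0.919983)(1 − 0.789781) = 0.9832

0.9832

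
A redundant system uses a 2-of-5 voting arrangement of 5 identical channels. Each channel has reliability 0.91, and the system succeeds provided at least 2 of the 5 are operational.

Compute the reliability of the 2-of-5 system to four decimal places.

0.9997

R = Σ_{i=2}^{5} C(5,i) p^i (1−p)^{5−i} with p = 0.91
C(5,2)·0.91^2·0.09^3 = 0.006037
C(5,3)·0.91^3·0.09^2 = 0.061039
C(5,4)·0.91^4·0.09^1 = 0.308587
C(5,5)·0.91^5·0.09^0 = 0.624032
Sum = 0.9997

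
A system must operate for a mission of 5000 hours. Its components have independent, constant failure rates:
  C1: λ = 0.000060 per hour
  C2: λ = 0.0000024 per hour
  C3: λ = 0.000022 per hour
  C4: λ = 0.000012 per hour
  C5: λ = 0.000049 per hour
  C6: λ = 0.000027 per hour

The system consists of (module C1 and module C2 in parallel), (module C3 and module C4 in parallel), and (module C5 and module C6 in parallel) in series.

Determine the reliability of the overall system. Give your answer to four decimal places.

0.9637

R(C1) = exp(−0.000060 × 5000) = 0.740818
R(C2) = exp(−0.0000024 × 5000) = 0.988072
R(C3) = exp(−0.000022 × 5000) = 0.895834
R(C4) = exp(−0.000012 × 5000) = 0.941765
R(C5) = exp(−0.000049 × 5000) = 0.782705
R(C6) = exp(−0.000027 × 5000) = 0.873716
Parallel (C1 and C2): 1 − (1 − 0.740818)(1 − 0.988072) = 0.996908
Parallel (C3 and C4): 1 − (1 − 0.895834)(1 − 0.941765) = 0.993934
Parallel (C5 and C6): 1 − (1 − 0.782705)(1 − 0.873716) = 0.972559
Series ([0.996908], [0.993934], and [0.972559]): 0.996908 × 0.993934 × 0.972559 = 0.9637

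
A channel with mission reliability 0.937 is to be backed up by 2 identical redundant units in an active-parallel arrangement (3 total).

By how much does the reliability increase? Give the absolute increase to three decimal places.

0.063

R_before = 0.937
R_after = 1 − (1 − 0.937)^3 = 1.000
ΔR = 1.000 − 0.937 = 0.063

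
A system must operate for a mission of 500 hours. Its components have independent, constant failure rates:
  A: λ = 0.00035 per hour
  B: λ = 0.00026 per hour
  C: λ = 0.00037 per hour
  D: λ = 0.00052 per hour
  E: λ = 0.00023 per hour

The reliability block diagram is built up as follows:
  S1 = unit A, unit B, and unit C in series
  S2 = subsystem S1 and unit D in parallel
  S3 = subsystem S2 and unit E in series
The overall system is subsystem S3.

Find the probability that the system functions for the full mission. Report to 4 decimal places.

R(A) = exp(−0.00035 × 500) = 0.839457
R(B) = exp(−0.00026 × 500) = 0.878095
R(C) = exp(−0.00037 × 500) = 0.831104
R(D) = exp(−0.00052 × 500) = 0.771052
R(E) = exp(−0.00023 × 500) = 0.891366
Series (A, B, and C): 0.839457 × 0.878095 × 0.831104 = 0.612626
Parallel ([0.612626] and D): 1 − (1 − 0.612626)(1 − 0.771052) = 0.911311
Series ([0.911311] and E): 0.911311 × 0.891366 = 0.8123

0.8123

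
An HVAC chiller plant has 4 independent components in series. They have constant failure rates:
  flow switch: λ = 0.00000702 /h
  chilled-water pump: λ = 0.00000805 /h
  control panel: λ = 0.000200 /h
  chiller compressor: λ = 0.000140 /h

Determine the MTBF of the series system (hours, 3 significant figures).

Series of exponential components: λ_sys = Σ λ_i
λ_sys = 0.00000702 + 0.00000805 + 0.000200 + 0.000140 = 3.5507e-04 /h
MTBF = 1 / λ_sys = 2820 h

2820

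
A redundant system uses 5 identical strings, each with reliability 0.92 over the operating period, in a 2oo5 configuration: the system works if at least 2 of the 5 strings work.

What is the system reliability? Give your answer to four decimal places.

R = Σ_{i=2}^{5} C(5,i) p^i (1−p)^{5−i} with p = 0.92
C(5,2)·0.92^2·0.08^3 = 0.004334
C(5,3)·0.92^3·0.08^2 = 0.049836
C(5,4)·0.92^4·0.08^1 = 0.286557
C(5,5)·0.92^5·0.08^0 = 0.659082
Sum = 0.9998

0.9998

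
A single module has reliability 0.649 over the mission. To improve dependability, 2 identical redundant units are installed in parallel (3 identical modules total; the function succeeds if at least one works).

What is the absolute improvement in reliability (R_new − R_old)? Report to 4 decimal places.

R_before = 0.649
R_after = 1 − (1 − 0.649)^3 = 0.9568
ΔR = 0.9568 − 0.649 = 0.3078

0.3078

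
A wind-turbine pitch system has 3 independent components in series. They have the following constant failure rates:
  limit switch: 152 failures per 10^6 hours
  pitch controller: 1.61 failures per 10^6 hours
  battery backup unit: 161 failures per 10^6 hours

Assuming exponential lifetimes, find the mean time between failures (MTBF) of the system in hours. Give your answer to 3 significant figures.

3180

Series of exponential components: λ_sys = Σ λ_i
λ_sys = 0.000152 + 0.00000161 + 0.000161 = 3.1461e-04 /h
MTBF = 1 / λ_sys = 3180 h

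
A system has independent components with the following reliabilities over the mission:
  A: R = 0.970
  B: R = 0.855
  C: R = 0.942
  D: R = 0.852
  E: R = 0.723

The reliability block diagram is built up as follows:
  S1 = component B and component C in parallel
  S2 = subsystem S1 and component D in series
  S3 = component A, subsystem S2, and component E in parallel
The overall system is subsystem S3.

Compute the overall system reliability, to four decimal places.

Parallel (B and C): 1 − (1 − 0.855000)(1 − 0.942000) = 0.991590
Series ([0.991590] and D): 0.991590 × 0.852000 = 0.844835
Parallel (A, [0.844835], and E): 1 − (1 − 0.970000)(1 − 0.844835)(1 − 0.723000) = 0.9987

0.9987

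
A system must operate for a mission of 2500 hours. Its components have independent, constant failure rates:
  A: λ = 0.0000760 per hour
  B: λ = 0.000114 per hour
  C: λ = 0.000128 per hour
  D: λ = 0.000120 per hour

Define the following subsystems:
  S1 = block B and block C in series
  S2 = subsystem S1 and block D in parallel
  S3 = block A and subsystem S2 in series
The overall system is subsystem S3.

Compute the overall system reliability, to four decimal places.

0.7297

R(A) = exp(−0.0000760 × 2500) = 0.826959
R(B) = exp(−0.000114 × 2500) = 0.752014
R(C) = exp(−0.000128 × 2500) = 0.726149
R(D) = exp(−0.000120 × 2500) = 0.740818
Series (B and C): 0.752014 × 0.726149 = 0.546074
Parallel ([0.546074] and D): 1 − (1 − 0.546074)(1 − 0.740818) = 0.882351
Series (A and [0.882351]): 0.826959 × 0.882351 = 0.7297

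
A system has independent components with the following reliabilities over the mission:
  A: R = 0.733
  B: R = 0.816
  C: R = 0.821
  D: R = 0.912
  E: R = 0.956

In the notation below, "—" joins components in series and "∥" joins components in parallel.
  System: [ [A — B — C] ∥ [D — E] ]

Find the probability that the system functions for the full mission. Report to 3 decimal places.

Series (A, B, and C): 0.73300 × 0.81600 × 0.82100 = 0.49106
Series (D and E): 0.91200 × 0.95600 = 0.87187
Parallel ([0.49106] and [0.87187]): 1 − (1 − 0.49106)(1 − 0.87187) = 0.935

0.935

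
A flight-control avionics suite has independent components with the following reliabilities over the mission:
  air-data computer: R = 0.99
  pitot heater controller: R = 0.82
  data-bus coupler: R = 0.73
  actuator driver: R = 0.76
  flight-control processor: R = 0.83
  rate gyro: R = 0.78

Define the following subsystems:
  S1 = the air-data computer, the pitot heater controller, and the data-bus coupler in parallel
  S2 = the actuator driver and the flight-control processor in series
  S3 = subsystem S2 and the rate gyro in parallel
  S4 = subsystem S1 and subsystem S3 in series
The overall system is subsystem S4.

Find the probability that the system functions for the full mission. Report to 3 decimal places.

0.918

Parallel (air-data computer, pitot heater controller, and data-bus coupler): 1 − (1 − 0.99000)(1 − 0.82000)(1 − 0.73000) = 0.99951
Series (actuator driver and flight-control processor): 0.76000 × 0.83000 = 0.63080
Parallel ([0.63080] and rate gyro): 1 − (1 − 0.63080)(1 − 0.78000) = 0.91878
Series ([0.99951] and [0.91878]): 0.99951 × 0.91878 = 0.918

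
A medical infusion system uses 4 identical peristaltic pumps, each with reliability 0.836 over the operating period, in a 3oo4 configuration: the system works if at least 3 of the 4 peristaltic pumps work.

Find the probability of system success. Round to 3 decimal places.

0.872

R = Σ_{i=3}^{4} C(4,i) p^i (1−p)^{4−i} with p = 0.836
C(4,3)·0.836^3·0.164^1 = 0.38329
C(4,4)·0.836^4·0.164^0 = 0.48846
Sum = 0.872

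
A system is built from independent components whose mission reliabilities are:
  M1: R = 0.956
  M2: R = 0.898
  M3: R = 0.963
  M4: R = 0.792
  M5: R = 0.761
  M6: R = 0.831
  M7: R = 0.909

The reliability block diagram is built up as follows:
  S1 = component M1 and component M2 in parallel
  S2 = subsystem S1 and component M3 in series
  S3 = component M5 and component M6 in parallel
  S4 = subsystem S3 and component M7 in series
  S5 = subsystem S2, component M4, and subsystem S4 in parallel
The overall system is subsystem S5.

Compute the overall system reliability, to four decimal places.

Parallel (M1 and M2): 1 − (1 − 0.956000)(1 − 0.898000) = 0.995512
Series ([0.995512] and M3): 0.995512 × 0.963000 = 0.958678
Parallel (M5 and M6): 1 − (1 − 0.761000)(1 − 0.831000) = 0.959609
Series ([0.959609] and M7): 0.959609 × 0.909000 = 0.872285
Parallel ([0.958678], M4, and [0.872285]): 1 − (1 − 0.958678)(1 − 0.792000)(1 − 0.872285) = 0.9989

0.9989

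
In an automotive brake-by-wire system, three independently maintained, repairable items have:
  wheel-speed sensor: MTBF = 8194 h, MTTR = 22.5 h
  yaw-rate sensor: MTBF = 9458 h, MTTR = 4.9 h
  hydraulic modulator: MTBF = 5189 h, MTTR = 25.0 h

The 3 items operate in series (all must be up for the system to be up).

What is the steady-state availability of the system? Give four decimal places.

A(wheel-speed sensor) = MTBF/(MTBF+MTTR) = 8194/(8194+22.5) = 0.997262
A(yaw-rate sensor) = MTBF/(MTBF+MTTR) = 9458/(9458+4.9) = 0.999482
A(hydraulic modulator) = MTBF/(MTBF+MTTR) = 5189/(5189+25.0) = 0.995205
Series availability: 0.997262 × 0.999482 × 0.995205 = 0.9920

0.9920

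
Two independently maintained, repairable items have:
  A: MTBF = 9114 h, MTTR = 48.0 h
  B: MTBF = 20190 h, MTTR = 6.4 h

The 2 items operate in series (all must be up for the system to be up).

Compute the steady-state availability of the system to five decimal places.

0.99445

A(A) = MTBF/(MTBF+MTTR) = 9114/(9114+48.0) = 0.994761
A(B) = MTBF/(MTBF+MTTR) = 20190/(20190+6.4) = 0.999683
Series availability: 0.994761 × 0.999683 = 0.99445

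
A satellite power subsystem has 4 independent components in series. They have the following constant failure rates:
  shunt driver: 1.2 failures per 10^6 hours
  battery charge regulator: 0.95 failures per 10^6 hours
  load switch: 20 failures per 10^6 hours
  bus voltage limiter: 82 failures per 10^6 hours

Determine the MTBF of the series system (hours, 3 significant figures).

Series of exponential components: λ_sys = Σ λ_i
λ_sys = 0.0000012 + 0.00000095 + 0.000020 + 0.000082 = 1.0415e-04 /h
MTBF = 1 / λ_sys = 9600 h

9600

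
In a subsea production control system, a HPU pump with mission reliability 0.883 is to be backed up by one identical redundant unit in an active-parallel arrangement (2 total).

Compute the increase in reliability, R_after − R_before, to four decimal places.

R_before = 0.883
R_after = 1 − (1 − 0.883)^2 = 0.9863
ΔR = 0.9863 − 0.883 = 0.1033

0.1033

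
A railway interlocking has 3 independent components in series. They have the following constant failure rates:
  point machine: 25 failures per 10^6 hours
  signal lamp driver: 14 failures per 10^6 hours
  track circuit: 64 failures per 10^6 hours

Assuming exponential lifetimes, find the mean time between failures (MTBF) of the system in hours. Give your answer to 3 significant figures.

9710

Series of exponential components: λ_sys = Σ λ_i
λ_sys = 0.000025 + 0.000014 + 0.000064 = 1.0300e-04 /h
MTBF = 1 / λ_sys = 9710 h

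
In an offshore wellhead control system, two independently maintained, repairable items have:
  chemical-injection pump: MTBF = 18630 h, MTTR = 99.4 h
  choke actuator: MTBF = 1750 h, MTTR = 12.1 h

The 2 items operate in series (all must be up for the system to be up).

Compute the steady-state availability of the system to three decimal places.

0.988

A(chemical-injection pump) = MTBF/(MTBF+MTTR) = 18630/(18630+99.4) = 0.994693
A(choke actuator) = MTBF/(MTBF+MTTR) = 1750/(1750+12.1) = 0.993133
Series availability: 0.994693 × 0.993133 = 0.988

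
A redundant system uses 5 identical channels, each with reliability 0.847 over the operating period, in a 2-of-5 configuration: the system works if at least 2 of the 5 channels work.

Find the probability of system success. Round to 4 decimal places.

0.9976

R = Σ_{i=2}^{5} C(5,i) p^i (1−p)^{5−i} with p = 0.847
C(5,2)·0.847^2·0.153^3 = 0.025695
C(5,3)·0.847^3·0.153^2 = 0.142244
C(5,4)·0.847^4·0.153^1 = 0.393727
C(5,5)·0.847^5·0.153^0 = 0.435930
Sum = 0.9976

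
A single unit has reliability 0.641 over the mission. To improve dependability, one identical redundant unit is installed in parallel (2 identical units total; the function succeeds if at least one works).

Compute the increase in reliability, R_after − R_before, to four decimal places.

0.2301

R_before = 0.641
R_after = 1 − (1 − 0.641)^2 = 0.8711
ΔR = 0.8711 − 0.641 = 0.2301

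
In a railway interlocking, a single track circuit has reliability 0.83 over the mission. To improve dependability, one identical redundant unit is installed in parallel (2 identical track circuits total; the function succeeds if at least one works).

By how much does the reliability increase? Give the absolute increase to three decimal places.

R_before = 0.83
R_after = 1 − (1 − 0.83)^2 = 0.971
ΔR = 0.971 − 0.83 = 0.141

0.141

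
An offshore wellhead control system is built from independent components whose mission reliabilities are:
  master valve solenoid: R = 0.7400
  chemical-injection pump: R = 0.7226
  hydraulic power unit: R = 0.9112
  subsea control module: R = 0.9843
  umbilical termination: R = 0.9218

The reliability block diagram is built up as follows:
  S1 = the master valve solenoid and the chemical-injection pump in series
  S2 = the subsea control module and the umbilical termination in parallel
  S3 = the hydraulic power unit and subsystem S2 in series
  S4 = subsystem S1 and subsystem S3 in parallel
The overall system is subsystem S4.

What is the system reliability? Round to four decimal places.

Series (master valve solenoid and chemical-injection pump): 0.740000 × 0.722600 = 0.534724
Parallel (subsea control module and umbilical termination): 1 − (1 − 0.984300)(1 − 0.921800) = 0.998772
Series (hydraulic power unit and [0.998772]): 0.911200 × 0.998772 = 0.910081
Parallel ([0.534724] and [0.910081]): 1 − (1 − 0.534724)(1 − 0.910081) = 0.9582

0.9582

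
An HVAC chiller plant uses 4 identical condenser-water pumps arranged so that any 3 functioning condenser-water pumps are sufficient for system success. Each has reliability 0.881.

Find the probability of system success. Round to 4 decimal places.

R = Σ_{i=3}^{4} C(4,i) p^i (1−p)^{4−i} with p = 0.881
C(4,3)·0.881^3·0.119^1 = 0.325488
C(4,4)·0.881^4·0.119^0 = 0.602426
Sum = 0.9279

0.9279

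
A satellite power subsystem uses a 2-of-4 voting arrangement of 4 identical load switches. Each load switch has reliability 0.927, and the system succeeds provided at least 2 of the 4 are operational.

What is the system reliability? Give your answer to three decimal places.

R = Σ_{i=2}^{4} C(4,i) p^i (1−p)^{4−i} with p = 0.927
C(4,2)·0.927^2·0.073^2 = 0.02748
C(4,3)·0.927^3·0.073^1 = 0.23261
C(4,4)·0.927^4·0.073^0 = 0.73845
Sum = 0.999

0.999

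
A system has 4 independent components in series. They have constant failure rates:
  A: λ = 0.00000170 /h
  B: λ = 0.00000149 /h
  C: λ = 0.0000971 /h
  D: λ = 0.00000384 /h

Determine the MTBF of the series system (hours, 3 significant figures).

9600

Series of exponential components: λ_sys = Σ λ_i
λ_sys = 0.00000170 + 0.00000149 + 0.0000971 + 0.00000384 = 1.0413e-04 /h
MTBF = 1 / λ_sys = 9600 h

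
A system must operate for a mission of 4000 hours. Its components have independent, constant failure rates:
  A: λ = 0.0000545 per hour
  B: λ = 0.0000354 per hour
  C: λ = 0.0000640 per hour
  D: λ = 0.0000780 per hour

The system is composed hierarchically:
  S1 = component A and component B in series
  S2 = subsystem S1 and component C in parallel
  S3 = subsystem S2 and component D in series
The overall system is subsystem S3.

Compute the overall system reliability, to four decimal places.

R(A) = exp(−0.0000545 × 4000) = 0.804125
R(B) = exp(−0.0000354 × 4000) = 0.867968
R(C) = exp(−0.0000640 × 4000) = 0.774142
R(D) = exp(−0.0000780 × 4000) = 0.731982
Series (A and B): 0.804125 × 0.867968 = 0.697955
Parallel ([0.697955] and C): 1 − (1 − 0.697955)(1 − 0.774142) = 0.931781
Series ([0.931781] and D): 0.931781 × 0.731982 = 0.6820

0.6820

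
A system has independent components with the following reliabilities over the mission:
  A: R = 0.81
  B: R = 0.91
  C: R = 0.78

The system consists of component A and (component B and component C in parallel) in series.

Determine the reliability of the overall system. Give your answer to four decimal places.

0.7940

Parallel (B and C): 1 − (1 − 0.910000)(1 − 0.780000) = 0.980200
Series (A and [0.980200]): 0.810000 × 0.980200 = 0.7940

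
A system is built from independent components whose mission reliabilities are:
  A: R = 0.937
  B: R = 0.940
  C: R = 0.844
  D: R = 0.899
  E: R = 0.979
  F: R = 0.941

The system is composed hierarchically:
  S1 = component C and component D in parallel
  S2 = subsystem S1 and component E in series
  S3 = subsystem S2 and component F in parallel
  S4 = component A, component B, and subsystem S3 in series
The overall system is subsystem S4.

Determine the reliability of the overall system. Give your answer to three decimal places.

0.879

Parallel (C and D): 1 − (1 − 0.84400)(1 − 0.89900) = 0.98424
Series ([0.98424] and E): 0.98424 × 0.97900 = 0.96357
Parallel ([0.96357] and F): 1 − (1 − 0.96357)(1 − 0.94100) = 0.99785
Series (A, B, and [0.99785]): 0.93700 × 0.94000 × 0.99785 = 0.879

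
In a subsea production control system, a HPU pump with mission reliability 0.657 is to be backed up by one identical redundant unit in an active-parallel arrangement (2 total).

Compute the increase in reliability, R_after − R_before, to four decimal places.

R_before = 0.657
R_after = 1 − (1 − 0.657)^2 = 0.8824
ΔR = 0.8824 − 0.657 = 0.2254

0.2254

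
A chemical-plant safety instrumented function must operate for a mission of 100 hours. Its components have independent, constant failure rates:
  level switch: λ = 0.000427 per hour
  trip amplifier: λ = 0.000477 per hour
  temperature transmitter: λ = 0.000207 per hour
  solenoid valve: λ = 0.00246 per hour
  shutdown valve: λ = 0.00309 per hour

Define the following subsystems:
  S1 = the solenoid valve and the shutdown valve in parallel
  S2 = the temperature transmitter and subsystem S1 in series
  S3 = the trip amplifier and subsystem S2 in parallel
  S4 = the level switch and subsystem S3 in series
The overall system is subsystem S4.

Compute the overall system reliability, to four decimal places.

R(level switch) = exp(−0.000427 × 100) = 0.958199
R(trip amplifier) = exp(−0.000477 × 100) = 0.953420
R(temperature transmitter) = exp(−0.000207 × 100) = 0.979513
R(solenoid valve) = exp(−0.00246 × 100) = 0.781922
R(shutdown valve) = exp(−0.00309 × 100) = 0.734181
Parallel (solenoid valve and shutdown valve): 1 − (1 − 0.781922)(1 − 0.734181) = 0.942031
Series (temperature transmitter and [0.942031]): 0.979513 × 0.942031 = 0.922732
Parallel (trip amplifier and [0.922732]): 1 − (1 − 0.953420)(1 − 0.922732) = 0.996401
Series (level switch and [0.996401]): 0.958199 × 0.996401 = 0.9548

0.9548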